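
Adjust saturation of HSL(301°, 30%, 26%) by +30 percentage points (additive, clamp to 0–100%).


Original S = 30%
Adjustment = +30 percentage points
New S = 30 + (30) = 60
Clamp to [0, 100] → 60
= HSL(301°, 60%, 26%)


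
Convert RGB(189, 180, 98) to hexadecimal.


R = 189 → BD (hex)
G = 180 → B4 (hex)
B = 98 → 62 (hex)
Hex = #BDB462


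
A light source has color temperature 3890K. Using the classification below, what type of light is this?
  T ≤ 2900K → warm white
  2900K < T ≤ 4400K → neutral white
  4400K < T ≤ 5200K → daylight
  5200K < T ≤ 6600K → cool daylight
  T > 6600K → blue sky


Temperature: 3890K
2900K < 3890K ≤ 4400K → neutral white
Classification: neutral white


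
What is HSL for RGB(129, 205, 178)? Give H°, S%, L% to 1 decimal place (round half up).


Normalize: R'=129/255≈0.5059, G'=205/255≈0.8039, B'=178/255≈0.6980
Max=205/255, Min=129/255, Δ=Max-Min=76/255
L = (Max+Min)/2 = (205+129)/510 = 334/510 = 0.65490… → L = 65.5%
L > 0.5 → S = Δ/(2-Max-Min) = 76/(510-205-129) = 76/176 = 0.43181… → S = 43.2%
(the 1/255 factors cancel in S and H, so raw channel differences can be used)
Max is G' → H = 60 × ((B-R)/Δ + 2) = 60 × ((178-129)/76 + 2)
  49/76 + 2 = 0.6447… + 2 = 2.6447…
  H = 60 × 2.6447… = 158.684…° → H = 158.7°
= HSL(158.7°, 43.2%, 65.5%)


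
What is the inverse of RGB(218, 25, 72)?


Invert: (255-R, 255-G, 255-B)
R: 255-218 = 37
G: 255-25 = 230
B: 255-72 = 183
= RGB(37, 230, 183)


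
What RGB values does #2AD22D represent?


2A → 42 (R)
D2 → 210 (G)
2D → 45 (B)
= RGB(42, 210, 45)


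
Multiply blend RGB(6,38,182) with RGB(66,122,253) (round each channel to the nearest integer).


Multiply: C = A×B/255, rounded to nearest integer
R: 6×66/255 = 396/255 ≈ 1.553 → 2
G: 38×122/255 = 4636/255 ≈ 18.180 → 18
B: 182×253/255 = 46046/255 ≈ 180.573 → 181
= RGB(2, 18, 181)


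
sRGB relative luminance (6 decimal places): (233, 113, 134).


Linearize each channel (sRGB transfer function): c = v/255; c_lin = c/12.92 if c ≤ 0.04045, else ((c+0.055)/1.055)^2.4
  R: 233/255 ≈ 0.913725 > 0.04045 → ((0.913725+0.055)/1.055)^2.4 ≈ 0.814847
  G: 113/255 ≈ 0.443137 > 0.04045 → ((0.443137+0.055)/1.055)^2.4 ≈ 0.165132
  B: 134/255 ≈ 0.525490 > 0.04045 → ((0.525490+0.055)/1.055)^2.4 ≈ 0.238398
R_lin = 0.814847, G_lin = 0.165132, B_lin = 0.238398
L = 0.2126×R + 0.7152×G + 0.0722×B
L = 0.2126×0.814847 + 0.7152×0.165132 + 0.0722×0.238398
L ≈ 0.308551


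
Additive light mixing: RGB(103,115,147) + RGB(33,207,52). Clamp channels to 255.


Additive: each channel = min(255, C₁+C₂)
R: 103+33 = 136 → 136
G: 115+207 = 322 → 255
B: 147+52 = 199 → 199
= RGB(136, 255, 199)


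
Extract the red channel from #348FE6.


Color: #348FE6
R = 34 = 52
G = 8F = 143
B = E6 = 230
Red = 52


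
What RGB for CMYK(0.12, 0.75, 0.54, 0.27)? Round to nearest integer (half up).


R = 255 × (1-C) × (1-K) = 255 × 0.88 × 0.73 = 163.812 → 164
G = 255 × (1-M) × (1-K) = 255 × 0.25 × 0.73 = 46.5375 → 47
B = 255 × (1-Y) × (1-K) = 255 × 0.46 × 0.73 = 85.629 → 86
= RGB(164, 47, 86)


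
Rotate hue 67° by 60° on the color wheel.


New hue = (H + rotation) mod 360
New hue = (67 + 60) mod 360
= 127 mod 360
= 127°


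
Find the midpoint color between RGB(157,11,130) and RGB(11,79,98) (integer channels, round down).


Midpoint: each channel = ⌊(C₁+C₂)/2⌋
R: ⌊(157+11)/2⌋ = 84
G: ⌊(11+79)/2⌋ = 45
B: ⌊(130+98)/2⌋ = 114
= RGB(84, 45, 114)


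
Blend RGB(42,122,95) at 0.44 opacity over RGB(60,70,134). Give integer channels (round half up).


C = α×F + (1-α)×B, with 1-α = 0.56
R: 0.44×42 + 0.56×60 = 18.48 + 33.60 = 52.08 → 52
G: 0.44×122 + 0.56×70 = 53.68 + 39.20 = 92.88 → 93
B: 0.44×95 + 0.56×134 = 41.80 + 75.04 = 116.84 → 117
= RGB(52, 93, 117)


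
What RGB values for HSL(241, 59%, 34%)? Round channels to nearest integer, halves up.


H=241°, S=0.59, L=0.34
C = (1-|2L-1|)×S = (1-|-0.32|)×0.59 = 0.4012
H' = H/60 = 241/60 ≈ 4.0167; X = C×(1-|H' mod 2 - 1|) ≈ 0.0067
m = L - C/2 = 0.34 - 0.2006 = 0.1394
Sector ⌊H'⌋ = 4 → (R',G',B') = (≈0.0067, 0.0, 0.4012)
RGB = ((R'+m)×255, (G'+m)×255, (B'+m)×255) = (37.2521, 35.547, 137.853)
Round half up → RGB(37, 36, 138)


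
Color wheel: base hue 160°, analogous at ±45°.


Base hue: 160°
Left analog: (160 - 45) mod 360 = 115°
Right analog: (160 + 45) mod 360 = 205°
Analogous hues = 115° and 205°


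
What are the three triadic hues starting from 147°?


Triadic: equally spaced at 120° intervals
H1 = 147°
H2 = (147 + 120) mod 360 = 267°
H3 = (147 + 240) mod 360 = 27°
Triadic = 147°, 267°, 27°


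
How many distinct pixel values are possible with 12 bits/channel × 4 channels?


Total bits = 12 bits/channel × 4 channels = 48 bits
Distinct pixel values = 2^48
= 281,474,976,710,656 pixel values


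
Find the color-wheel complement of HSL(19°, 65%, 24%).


Complement = opposite side of color wheel = hue + 180°
H' = (19 + 180) mod 360 = 199°
S and L unchanged.
= HSL(199°, 65%, 24%)


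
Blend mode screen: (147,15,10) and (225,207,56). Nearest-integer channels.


Screen: C = 255 - (255-A)×(255-B)/255, rounded to nearest integer
R: 255 - (255-147)×(255-225)/255 = 255 - 3240/255 ≈ 255 - 12.706 = 242.294 → 242
G: 255 - (255-15)×(255-207)/255 = 255 - 11520/255 ≈ 255 - 45.176 = 209.824 → 210
B: 255 - (255-10)×(255-56)/255 = 255 - 48755/255 ≈ 255 - 191.196 = 63.804 → 64
= RGB(242, 210, 64)


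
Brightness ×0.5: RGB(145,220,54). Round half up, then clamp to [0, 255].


Multiply each channel by 0.5, round half up, clamp to [0, 255]
R: 145×0.5 = 72.5 → round → 73
G: 220×0.5 = 110
B: 54×0.5 = 27
= RGB(73, 110, 27)


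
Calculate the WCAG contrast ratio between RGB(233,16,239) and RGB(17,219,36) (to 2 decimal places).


Linearize each sRGB channel c=v/255: c/12.92 if c ≤ 0.04045 else ((c+0.055)/1.055)^2.4
L = 0.2126×R_lin + 0.7152×G_lin + 0.0722×B_lin
Color 1 (233,16,239):
  R=233: 233/255≈0.9137 > 0.04045 → ((0.9137+0.055)/1.055)^2.4 ≈ 0.81485
  G=16: 16/255≈0.0627 > 0.04045 → ((0.0627+0.055)/1.055)^2.4 ≈ 0.00518
  B=239: 239/255≈0.9373 > 0.04045 → ((0.9373+0.055)/1.055)^2.4 ≈ 0.86316
  L1 = 0.2126×0.81485 + 0.7152×0.00518 + 0.0722×0.86316 ≈ 0.23926
Color 2 (17,219,36):
  R=17: 17/255≈0.0667 > 0.04045 → ((0.0667+0.055)/1.055)^2.4 ≈ 0.00561
  G=219: 219/255≈0.8588 > 0.04045 → ((0.8588+0.055)/1.055)^2.4 ≈ 0.70838
  B=36: 36/255≈0.1412 > 0.04045 → ((0.1412+0.055)/1.055)^2.4 ≈ 0.01764
  L2 = 0.2126×0.00561 + 0.7152×0.70838 + 0.0722×0.01764 ≈ 0.50910
Lighter = 0.50910, Darker = 0.23926
Ratio = (L_lighter + 0.05) / (L_darker + 0.05)
Ratio = (0.50910 + 0.05) / (0.23926 + 0.05) = 0.55910 / 0.28926 ≈ 1.9328
Ratio ≈ 1.93:1


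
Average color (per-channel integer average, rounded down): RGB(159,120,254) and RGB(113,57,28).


Midpoint: each channel = ⌊(C₁+C₂)/2⌋
R: ⌊(159+113)/2⌋ = 136
G: ⌊(120+57)/2⌋ = 88
B: ⌊(254+28)/2⌋ = 141
= RGB(136, 88, 141)


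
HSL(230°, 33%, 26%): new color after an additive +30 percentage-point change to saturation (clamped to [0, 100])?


Original S = 33%
Adjustment = +30 percentage points
New S = 33 + (30) = 63
Clamp to [0, 100] → 63
= HSL(230°, 63%, 26%)


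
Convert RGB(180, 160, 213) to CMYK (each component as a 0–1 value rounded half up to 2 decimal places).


R'=180/255≈0.7059, G'=160/255≈0.6275, B'=213/255≈0.8353
K = 1 - max(R',G',B') = 1 - 213/255 = 42/255 = 0.16470… → 0.16
(1-R'-K)/(1-K) simplifies to (max-R)/max with max = 213:
C = (213-180)/213 = 33/213 = 0.15492… → 0.15
M = (213-160)/213 = 53/213 = 0.24882… → 0.25
Y = (213-213)/213 = 0/213 = 0 → 0.00
= CMYK(0.15, 0.25, 0.00, 0.16)


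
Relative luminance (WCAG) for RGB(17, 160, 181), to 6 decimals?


Linearize each channel (sRGB transfer function): c = v/255; c_lin = c/12.92 if c ≤ 0.04045, else ((c+0.055)/1.055)^2.4
  R: 17/255 ≈ 0.066667 > 0.04045 → ((0.066667+0.055)/1.055)^2.4 ≈ 0.005605
  G: 160/255 ≈ 0.627451 > 0.04045 → ((0.627451+0.055)/1.055)^2.4 ≈ 0.351533
  B: 181/255 ≈ 0.709804 > 0.04045 → ((0.709804+0.055)/1.055)^2.4 ≈ 0.462077
R_lin = 0.005605, G_lin = 0.351533, B_lin = 0.462077
L = 0.2126×R + 0.7152×G + 0.0722×B
L = 0.2126×0.005605 + 0.7152×0.351533 + 0.0722×0.462077
L ≈ 0.285970


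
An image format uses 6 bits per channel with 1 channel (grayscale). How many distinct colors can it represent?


Total bits = 6 bits/channel × 1 channels = 6 bits
Distinct colors = 2^6
= 64 colors


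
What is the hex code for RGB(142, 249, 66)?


R = 142 → 8E (hex)
G = 249 → F9 (hex)
B = 66 → 42 (hex)
Hex = #8EF942


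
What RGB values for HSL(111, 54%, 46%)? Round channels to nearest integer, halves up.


H=111°, S=0.54, L=0.46
C = (1-|2L-1|)×S = (1-|-0.08|)×0.54 = 0.4968
H' = H/60 = 111/60 ≈ 1.8500; X = C×(1-|H' mod 2 - 1|) = 0.07452
m = L - C/2 = 0.46 - 0.2484 = 0.2116
Sector ⌊H'⌋ = 1 → (R',G',B') = (0.07452, 0.4968, 0.0)
RGB = ((R'+m)×255, (G'+m)×255, (B'+m)×255) = (72.9606, 180.642, 53.958)
Round half up → RGB(73, 181, 54)


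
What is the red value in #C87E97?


Color: #C87E97
R = C8 = 200
G = 7E = 126
B = 97 = 151
Red = 200


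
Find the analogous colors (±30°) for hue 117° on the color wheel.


Base hue: 117°
Left analog: (117 - 30) mod 360 = 87°
Right analog: (117 + 30) mod 360 = 147°
Analogous hues = 87° and 147°


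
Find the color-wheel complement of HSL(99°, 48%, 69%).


Complement = opposite side of color wheel = hue + 180°
H' = (99 + 180) mod 360 = 279°
S and L unchanged.
= HSL(279°, 48%, 69%)


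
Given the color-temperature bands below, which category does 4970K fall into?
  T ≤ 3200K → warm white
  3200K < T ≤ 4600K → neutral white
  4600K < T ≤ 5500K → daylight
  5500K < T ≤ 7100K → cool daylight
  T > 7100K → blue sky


Temperature: 4970K
4600K < 4970K ≤ 5500K → daylight
Classification: daylight


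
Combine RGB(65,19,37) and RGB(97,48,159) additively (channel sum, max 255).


Additive: each channel = min(255, C₁+C₂)
R: 65+97 = 162 → 162
G: 19+48 = 67 → 67
B: 37+159 = 196 → 196
= RGB(162, 67, 196)


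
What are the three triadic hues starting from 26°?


Triadic: equally spaced at 120° intervals
H1 = 26°
H2 = (26 + 120) mod 360 = 146°
H3 = (26 + 240) mod 360 = 266°
Triadic = 26°, 146°, 266°


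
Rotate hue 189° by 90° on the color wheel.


New hue = (H + rotation) mod 360
New hue = (189 + 90) mod 360
= 279 mod 360
= 279°


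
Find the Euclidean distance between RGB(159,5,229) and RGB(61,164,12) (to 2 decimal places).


d = √[(R₁-R₂)² + (G₁-G₂)² + (B₁-B₂)²]
d = √[(159-61)² + (5-164)² + (229-12)²]
d = √[9604 + 25281 + 47089]
d = √81974
d ≈ 286.31


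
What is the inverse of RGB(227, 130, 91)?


Invert: (255-R, 255-G, 255-B)
R: 255-227 = 28
G: 255-130 = 125
B: 255-91 = 164
= RGB(28, 125, 164)


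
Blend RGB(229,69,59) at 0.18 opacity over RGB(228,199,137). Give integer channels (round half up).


C = α×F + (1-α)×B, with 1-α = 0.82
R: 0.18×229 + 0.82×228 = 41.22 + 186.96 = 228.18 → 228
G: 0.18×69 + 0.82×199 = 12.42 + 163.18 = 175.60 → 176
B: 0.18×59 + 0.82×137 = 10.62 + 112.34 = 122.96 → 123
= RGB(228, 176, 123)


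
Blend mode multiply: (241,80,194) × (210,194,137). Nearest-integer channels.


Multiply: C = A×B/255, rounded to nearest integer
R: 241×210/255 = 50610/255 ≈ 198.471 → 198
G: 80×194/255 = 15520/255 ≈ 60.863 → 61
B: 194×137/255 = 26578/255 ≈ 104.227 → 104
= RGB(198, 61, 104)


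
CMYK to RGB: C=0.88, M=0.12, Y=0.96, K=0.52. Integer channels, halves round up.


R = 255 × (1-C) × (1-K) = 255 × 0.12 × 0.48 = 14.688 → 15
G = 255 × (1-M) × (1-K) = 255 × 0.88 × 0.48 = 107.712 → 108
B = 255 × (1-Y) × (1-K) = 255 × 0.04 × 0.48 = 4.896 → 5
= RGB(15, 108, 5)


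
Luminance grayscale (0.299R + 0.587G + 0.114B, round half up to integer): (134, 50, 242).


Gray = 0.299×R + 0.587×G + 0.114×B
Gray = 0.299×134 + 0.587×50 + 0.114×242
Gray = 40.066 + 29.350 + 27.588
Gray = 97.004 → round half up → 97
Gray = 97


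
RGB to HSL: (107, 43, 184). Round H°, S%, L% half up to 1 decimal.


Normalize: R'=107/255≈0.4196, G'=43/255≈0.1686, B'=184/255≈0.7216
Max=184/255, Min=43/255, Δ=Max-Min=141/255
L = (Max+Min)/2 = (184+43)/510 = 227/510 = 0.44509… → L = 44.5%
L ≤ 0.5 → S = Δ/(Max+Min) = 141/(184+43) = 141/227 = 0.62114… → S = 62.1%
(the 1/255 factors cancel in S and H, so raw channel differences can be used)
Max is B' → H = 60 × ((R-G)/Δ + 4) = 60 × ((107-43)/141 + 4)
  64/141 + 4 = 0.4539… + 4 = 4.4539…
  H = 60 × 4.4539… = 267.234…° → H = 267.2°
= HSL(267.2°, 62.1%, 44.5%)


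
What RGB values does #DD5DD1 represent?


DD → 221 (R)
5D → 93 (G)
D1 → 209 (B)
= RGB(221, 93, 209)


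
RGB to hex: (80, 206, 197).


R = 80 → 50 (hex)
G = 206 → CE (hex)
B = 197 → C5 (hex)
Hex = #50CEC5


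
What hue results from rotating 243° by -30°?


New hue = (H + rotation) mod 360
New hue = (243 -30) mod 360
= 213 mod 360
= 213°


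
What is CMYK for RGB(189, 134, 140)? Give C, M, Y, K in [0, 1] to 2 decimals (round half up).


R'=189/255≈0.7412, G'=134/255≈0.5255, B'=140/255≈0.5490
K = 1 - max(R',G',B') = 1 - 189/255 = 66/255 = 0.25882… → 0.26
(1-R'-K)/(1-K) simplifies to (max-R)/max with max = 189:
C = (189-189)/189 = 0/189 = 0 → 0.00
M = (189-134)/189 = 55/189 = 0.29100… → 0.29
Y = (189-140)/189 = 49/189 = 0.25925… → 0.26
= CMYK(0.00, 0.29, 0.26, 0.26)


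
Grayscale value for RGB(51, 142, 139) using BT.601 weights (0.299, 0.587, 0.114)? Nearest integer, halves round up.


Gray = 0.299×R + 0.587×G + 0.114×B
Gray = 0.299×51 + 0.587×142 + 0.114×139
Gray = 15.249 + 83.354 + 15.846
Gray = 114.449 → round half up → 114
Gray = 114


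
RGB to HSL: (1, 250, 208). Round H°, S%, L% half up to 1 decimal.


Normalize: R'=1/255≈0.0039, G'=250/255≈0.9804, B'=208/255≈0.8157
Max=250/255, Min=1/255, Δ=Max-Min=249/255
L = (Max+Min)/2 = (250+1)/510 = 251/510 = 0.49215… → L = 49.2%
L ≤ 0.5 → S = Δ/(Max+Min) = 249/(250+1) = 249/251 = 0.99203… → S = 99.2%
(the 1/255 factors cancel in S and H, so raw channel differences can be used)
Max is G' → H = 60 × ((B-R)/Δ + 2) = 60 × ((208-1)/249 + 2)
  207/249 + 2 = 0.8313… + 2 = 2.8313…
  H = 60 × 2.8313… = 169.879…° → H = 169.9°
= HSL(169.9°, 99.2%, 49.2%)


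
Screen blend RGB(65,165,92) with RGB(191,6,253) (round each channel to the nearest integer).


Screen: C = 255 - (255-A)×(255-B)/255, rounded to nearest integer
R: 255 - (255-65)×(255-191)/255 = 255 - 12160/255 ≈ 255 - 47.686 = 207.314 → 207
G: 255 - (255-165)×(255-6)/255 = 255 - 22410/255 ≈ 255 - 87.882 = 167.118 → 167
B: 255 - (255-92)×(255-253)/255 = 255 - 326/255 ≈ 255 - 1.278 = 253.722 → 254
= RGB(207, 167, 254)


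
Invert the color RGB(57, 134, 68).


Invert: (255-R, 255-G, 255-B)
R: 255-57 = 198
G: 255-134 = 121
B: 255-68 = 187
= RGB(198, 121, 187)


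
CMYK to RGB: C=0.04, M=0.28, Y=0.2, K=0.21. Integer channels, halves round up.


R = 255 × (1-C) × (1-K) = 255 × 0.96 × 0.79 = 193.392 → 193
G = 255 × (1-M) × (1-K) = 255 × 0.72 × 0.79 = 145.044 → 145
B = 255 × (1-Y) × (1-K) = 255 × 0.80 × 0.79 = 161.16 → 161
= RGB(193, 145, 161)


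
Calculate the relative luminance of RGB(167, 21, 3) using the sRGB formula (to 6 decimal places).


Linearize each channel (sRGB transfer function): c = v/255; c_lin = c/12.92 if c ≤ 0.04045, else ((c+0.055)/1.055)^2.4
  R: 167/255 ≈ 0.654902 > 0.04045 → ((0.654902+0.055)/1.055)^2.4 ≈ 0.386429
  G: 21/255 ≈ 0.082353 > 0.04045 → ((0.082353+0.055)/1.055)^2.4 ≈ 0.007499
  B: 3/255 ≈ 0.011765 ≤ 0.04045 → 0.011765/12.92 ≈ 0.000911
R_lin = 0.386429, G_lin = 0.007499, B_lin = 0.000911
L = 0.2126×R + 0.7152×G + 0.0722×B
L = 0.2126×0.386429 + 0.7152×0.007499 + 0.0722×0.000911
L ≈ 0.087584


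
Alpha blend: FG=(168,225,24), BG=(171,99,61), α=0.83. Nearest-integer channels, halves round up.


C = α×F + (1-α)×B, with 1-α = 0.17
R: 0.83×168 + 0.17×171 = 139.44 + 29.07 = 168.51 → 169
G: 0.83×225 + 0.17×99 = 186.75 + 16.83 = 203.58 → 204
B: 0.83×24 + 0.17×61 = 19.92 + 10.37 = 30.29 → 30
= RGB(169, 204, 30)


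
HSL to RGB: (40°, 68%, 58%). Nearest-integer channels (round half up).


H=40°, S=0.68, L=0.58
C = (1-|2L-1|)×S = (1-|0.16|)×0.68 = 0.5712
H' = H/60 = 40/60 ≈ 0.6667; X = C×(1-|H' mod 2 - 1|) = 0.3808
m = L - C/2 = 0.58 - 0.2856 = 0.2944
Sector ⌊H'⌋ = 0 → (R',G',B') = (0.5712, 0.3808, 0.0)
RGB = ((R'+m)×255, (G'+m)×255, (B'+m)×255) = (220.728, 172.176, 75.072)
Round half up → RGB(221, 172, 75)


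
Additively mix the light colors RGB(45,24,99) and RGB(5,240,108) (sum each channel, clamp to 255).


Additive: each channel = min(255, C₁+C₂)
R: 45+5 = 50 → 50
G: 24+240 = 264 → 255
B: 99+108 = 207 → 207
= RGB(50, 255, 207)


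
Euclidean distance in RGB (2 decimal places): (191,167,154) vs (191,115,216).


d = √[(R₁-R₂)² + (G₁-G₂)² + (B₁-B₂)²]
d = √[(191-191)² + (167-115)² + (154-216)²]
d = √[0 + 2704 + 3844]
d = √6548
d ≈ 80.92


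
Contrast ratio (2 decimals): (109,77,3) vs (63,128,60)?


Linearize each sRGB channel c=v/255: c/12.92 if c ≤ 0.04045 else ((c+0.055)/1.055)^2.4
L = 0.2126×R_lin + 0.7152×G_lin + 0.0722×B_lin
Color 1 (109,77,3):
  R=109: 109/255≈0.4275 > 0.04045 → ((0.4275+0.055)/1.055)^2.4 ≈ 0.15293
  G=77: 77/255≈0.3020 > 0.04045 → ((0.3020+0.055)/1.055)^2.4 ≈ 0.07421
  B=3: 3/255≈0.0118 ≤ 0.04045 → 0.0118/12.92 ≈ 0.00091
  L1 = 0.2126×0.15293 + 0.7152×0.07421 + 0.0722×0.00091 ≈ 0.08566
Color 2 (63,128,60):
  R=63: 63/255≈0.2471 > 0.04045 → ((0.2471+0.055)/1.055)^2.4 ≈ 0.04971
  G=128: 128/255≈0.5020 > 0.04045 → ((0.5020+0.055)/1.055)^2.4 ≈ 0.21586
  B=60: 60/255≈0.2353 > 0.04045 → ((0.2353+0.055)/1.055)^2.4 ≈ 0.04519
  L2 = 0.2126×0.04971 + 0.7152×0.21586 + 0.0722×0.04519 ≈ 0.16821
Lighter = 0.16821, Darker = 0.08566
Ratio = (L_lighter + 0.05) / (L_darker + 0.05)
Ratio = (0.16821 + 0.05) / (0.08566 + 0.05) = 0.21821 / 0.13566 ≈ 1.6086
Ratio ≈ 1.61:1


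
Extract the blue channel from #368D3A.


Color: #368D3A
R = 36 = 54
G = 8D = 141
B = 3A = 58
Blue = 58


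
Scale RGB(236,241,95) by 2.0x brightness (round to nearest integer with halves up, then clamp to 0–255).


Multiply each channel by 2.0, round half up, clamp to [0, 255]
R: 236×2.0 = 472 → clamp → 255
G: 241×2.0 = 482 → clamp → 255
B: 95×2.0 = 190
= RGB(255, 255, 190)


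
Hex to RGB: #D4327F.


D4 → 212 (R)
32 → 50 (G)
7F → 127 (B)
= RGB(212, 50, 127)


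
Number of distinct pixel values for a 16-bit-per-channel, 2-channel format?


Total bits = 16 bits/channel × 2 channels = 32 bits
Distinct pixel values = 2^32
= 4,294,967,296 pixel values


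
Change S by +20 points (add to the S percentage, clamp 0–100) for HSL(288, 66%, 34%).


Original S = 66%
Adjustment = +20 percentage points
New S = 66 + (20) = 86
Clamp to [0, 100] → 86
= HSL(288°, 86%, 34%)


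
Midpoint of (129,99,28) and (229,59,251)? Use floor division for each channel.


Midpoint: each channel = ⌊(C₁+C₂)/2⌋
R: ⌊(129+229)/2⌋ = 179
G: ⌊(99+59)/2⌋ = 79
B: ⌊(28+251)/2⌋ = 139
= RGB(179, 79, 139)


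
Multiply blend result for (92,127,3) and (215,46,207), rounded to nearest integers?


Multiply: C = A×B/255, rounded to nearest integer
R: 92×215/255 = 19780/255 ≈ 77.569 → 78
G: 127×46/255 = 5842/255 ≈ 22.910 → 23
B: 3×207/255 = 621/255 ≈ 2.435 → 2
= RGB(78, 23, 2)


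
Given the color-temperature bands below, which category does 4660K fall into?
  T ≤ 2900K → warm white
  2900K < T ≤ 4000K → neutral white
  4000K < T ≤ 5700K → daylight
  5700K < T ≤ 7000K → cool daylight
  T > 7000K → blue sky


Temperature: 4660K
4000K < 4660K ≤ 5700K → daylight
Classification: daylight


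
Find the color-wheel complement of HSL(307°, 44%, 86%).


Complement = opposite side of color wheel = hue + 180°
H' = (307 + 180) mod 360 = 127°
S and L unchanged.
= HSL(127°, 44%, 86%)


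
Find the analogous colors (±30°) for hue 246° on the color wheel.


Base hue: 246°
Left analog: (246 - 30) mod 360 = 216°
Right analog: (246 + 30) mod 360 = 276°
Analogous hues = 216° and 276°


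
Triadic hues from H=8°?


Triadic: equally spaced at 120° intervals
H1 = 8°
H2 = (8 + 120) mod 360 = 128°
H3 = (8 + 240) mod 360 = 248°
Triadic = 8°, 128°, 248°


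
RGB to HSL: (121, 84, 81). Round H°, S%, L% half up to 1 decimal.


Normalize: R'=121/255≈0.4745, G'=84/255≈0.3294, B'=81/255≈0.3176
Max=121/255, Min=81/255, Δ=Max-Min=40/255
L = (Max+Min)/2 = (121+81)/510 = 202/510 = 0.39607… → L = 39.6%
L ≤ 0.5 → S = Δ/(Max+Min) = 40/(121+81) = 40/202 = 0.19801… → S = 19.8%
(the 1/255 factors cancel in S and H, so raw channel differences can be used)
Max is R' → H = 60 × (((G-B)/Δ) mod 6) = 60 × (((84-81)/40) mod 6)
  3/40 = 0.075
  H = 60 × 0.075 = 4.5° → H = 4.5°
= HSL(4.5°, 19.8%, 39.6%)


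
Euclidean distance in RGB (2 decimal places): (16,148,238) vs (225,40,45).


d = √[(R₁-R₂)² + (G₁-G₂)² + (B₁-B₂)²]
d = √[(16-225)² + (148-40)² + (238-45)²]
d = √[43681 + 11664 + 37249]
d = √92594
d ≈ 304.29


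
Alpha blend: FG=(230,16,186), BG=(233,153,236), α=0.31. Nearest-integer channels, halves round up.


C = α×F + (1-α)×B, with 1-α = 0.69
R: 0.31×230 + 0.69×233 = 71.30 + 160.77 = 232.07 → 232
G: 0.31×16 + 0.69×153 = 4.96 + 105.57 = 110.53 → 111
B: 0.31×186 + 0.69×236 = 57.66 + 162.84 = 220.50 → 221
= RGB(232, 111, 221)


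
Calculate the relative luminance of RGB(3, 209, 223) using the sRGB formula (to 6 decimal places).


Linearize each channel (sRGB transfer function): c = v/255; c_lin = c/12.92 if c ≤ 0.04045, else ((c+0.055)/1.055)^2.4
  R: 3/255 ≈ 0.011765 ≤ 0.04045 → 0.011765/12.92 ≈ 0.000911
  G: 209/255 ≈ 0.819608 > 0.04045 → ((0.819608+0.055)/1.055)^2.4 ≈ 0.637597
  B: 223/255 ≈ 0.874510 > 0.04045 → ((0.874510+0.055)/1.055)^2.4 ≈ 0.737910
R_lin = 0.000911, G_lin = 0.637597, B_lin = 0.737910
L = 0.2126×R + 0.7152×G + 0.0722×B
L = 0.2126×0.000911 + 0.7152×0.637597 + 0.0722×0.737910
L ≈ 0.509480


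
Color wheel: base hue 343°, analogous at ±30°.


Base hue: 343°
Left analog: (343 - 30) mod 360 = 313°
Right analog: (343 + 30) mod 360 = 13°
Analogous hues = 313° and 13°


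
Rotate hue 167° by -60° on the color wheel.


New hue = (H + rotation) mod 360
New hue = (167 -60) mod 360
= 107 mod 360
= 107°


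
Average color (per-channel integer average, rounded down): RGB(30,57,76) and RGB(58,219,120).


Midpoint: each channel = ⌊(C₁+C₂)/2⌋
R: ⌊(30+58)/2⌋ = 44
G: ⌊(57+219)/2⌋ = 138
B: ⌊(76+120)/2⌋ = 98
= RGB(44, 138, 98)


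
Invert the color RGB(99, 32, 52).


Invert: (255-R, 255-G, 255-B)
R: 255-99 = 156
G: 255-32 = 223
B: 255-52 = 203
= RGB(156, 223, 203)


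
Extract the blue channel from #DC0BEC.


Color: #DC0BEC
R = DC = 220
G = 0B = 11
B = EC = 236
Blue = 236


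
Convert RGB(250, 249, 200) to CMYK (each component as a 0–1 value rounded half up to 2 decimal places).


R'=250/255≈0.9804, G'=249/255≈0.9765, B'=200/255≈0.7843
K = 1 - max(R',G',B') = 1 - 250/255 = 5/255 = 0.01960… → 0.02
(1-R'-K)/(1-K) simplifies to (max-R)/max with max = 250:
C = (250-250)/250 = 0/250 = 0 → 0.00
M = (250-249)/250 = 1/250 = 0.004 → 0.00
Y = (250-200)/250 = 50/250 = 0.2 → 0.20
= CMYK(0.00, 0.00, 0.20, 0.02)


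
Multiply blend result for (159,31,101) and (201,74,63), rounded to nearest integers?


Multiply: C = A×B/255, rounded to nearest integer
R: 159×201/255 = 31959/255 ≈ 125.329 → 125
G: 31×74/255 = 2294/255 ≈ 8.996 → 9
B: 101×63/255 = 6363/255 ≈ 24.953 → 25
= RGB(125, 9, 25)


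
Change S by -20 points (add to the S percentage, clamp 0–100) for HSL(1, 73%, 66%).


Original S = 73%
Adjustment = -20 percentage points
New S = 73 + (-20) = 53
Clamp to [0, 100] → 53
= HSL(1°, 53%, 66%)


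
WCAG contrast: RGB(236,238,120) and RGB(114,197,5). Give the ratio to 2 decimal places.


Linearize each sRGB channel c=v/255: c/12.92 if c ≤ 0.04045 else ((c+0.055)/1.055)^2.4
L = 0.2126×R_lin + 0.7152×G_lin + 0.0722×B_lin
Color 1 (236,238,120):
  R=236: 236/255≈0.9255 > 0.04045 → ((0.9255+0.055)/1.055)^2.4 ≈ 0.83880
  G=238: 238/255≈0.9333 > 0.04045 → ((0.9333+0.055)/1.055)^2.4 ≈ 0.85499
  B=120: 120/255≈0.4706 > 0.04045 → ((0.4706+0.055)/1.055)^2.4 ≈ 0.18782
  L1 = 0.2126×0.83880 + 0.7152×0.85499 + 0.0722×0.18782 ≈ 0.80338
Color 2 (114,197,5):
  R=114: 114/255≈0.4471 > 0.04045 → ((0.4471+0.055)/1.055)^2.4 ≈ 0.16827
  G=197: 197/255≈0.7725 > 0.04045 → ((0.7725+0.055)/1.055)^2.4 ≈ 0.55834
  B=5: 5/255≈0.0196 ≤ 0.04045 → 0.0196/12.92 ≈ 0.00152
  L2 = 0.2126×0.16827 + 0.7152×0.55834 + 0.0722×0.00152 ≈ 0.43521
Lighter = 0.80338, Darker = 0.43521
Ratio = (L_lighter + 0.05) / (L_darker + 0.05)
Ratio = (0.80338 + 0.05) / (0.43521 + 0.05) = 0.85338 / 0.48521 ≈ 1.7588
Ratio ≈ 1.76:1


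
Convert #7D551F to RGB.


7D → 125 (R)
55 → 85 (G)
1F → 31 (B)
= RGB(125, 85, 31)


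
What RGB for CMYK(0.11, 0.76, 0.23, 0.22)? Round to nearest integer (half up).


R = 255 × (1-C) × (1-K) = 255 × 0.89 × 0.78 = 177.021 → 177
G = 255 × (1-M) × (1-K) = 255 × 0.24 × 0.78 = 47.736 → 48
B = 255 × (1-Y) × (1-K) = 255 × 0.77 × 0.78 = 153.153 → 153
= RGB(177, 48, 153)


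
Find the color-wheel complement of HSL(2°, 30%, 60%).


Complement = opposite side of color wheel = hue + 180°
H' = (2 + 180) mod 360 = 182°
S and L unchanged.
= HSL(182°, 30%, 60%)


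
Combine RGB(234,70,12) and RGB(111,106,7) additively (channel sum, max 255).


Additive: each channel = min(255, C₁+C₂)
R: 234+111 = 345 → 255
G: 70+106 = 176 → 176
B: 12+7 = 19 → 19
= RGB(255, 176, 19)


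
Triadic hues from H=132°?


Triadic: equally spaced at 120° intervals
H1 = 132°
H2 = (132 + 120) mod 360 = 252°
H3 = (132 + 240) mod 360 = 12°
Triadic = 132°, 252°, 12°


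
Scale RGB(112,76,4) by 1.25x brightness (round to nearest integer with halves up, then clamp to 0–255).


Multiply each channel by 1.25, round half up, clamp to [0, 255]
R: 112×1.25 = 140
G: 76×1.25 = 95
B: 4×1.25 = 5
= RGB(140, 95, 5)


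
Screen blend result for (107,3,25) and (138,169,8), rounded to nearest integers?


Screen: C = 255 - (255-A)×(255-B)/255, rounded to nearest integer
R: 255 - (255-107)×(255-138)/255 = 255 - 17316/255 ≈ 255 - 67.906 = 187.094 → 187
G: 255 - (255-3)×(255-169)/255 = 255 - 21672/255 ≈ 255 - 84.988 = 170.012 → 170
B: 255 - (255-25)×(255-8)/255 = 255 - 56810/255 ≈ 255 - 222.784 = 32.216 → 32
= RGB(187, 170, 32)


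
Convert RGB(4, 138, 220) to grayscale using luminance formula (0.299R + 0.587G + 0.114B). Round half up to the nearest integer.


Gray = 0.299×R + 0.587×G + 0.114×B
Gray = 0.299×4 + 0.587×138 + 0.114×220
Gray = 1.196 + 81.006 + 25.080
Gray = 107.282 → round half up → 107
Gray = 107


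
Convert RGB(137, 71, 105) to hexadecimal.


R = 137 → 89 (hex)
G = 71 → 47 (hex)
B = 105 → 69 (hex)
Hex = #894769


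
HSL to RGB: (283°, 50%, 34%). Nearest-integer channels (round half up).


H=283°, S=0.50, L=0.34
C = (1-|2L-1|)×S = (1-|-0.32|)×0.50 = 0.34
H' = H/60 = 283/60 ≈ 4.7167; X = C×(1-|H' mod 2 - 1|) ≈ 0.2437
m = L - C/2 = 0.34 - 0.17 = 0.17
Sector ⌊H'⌋ = 4 → (R',G',B') = (≈0.2437, 0.0, 0.34)
RGB = ((R'+m)×255, (G'+m)×255, (B'+m)×255) = (105.485, 43.35, 130.05)
Round half up → RGB(105, 43, 130)


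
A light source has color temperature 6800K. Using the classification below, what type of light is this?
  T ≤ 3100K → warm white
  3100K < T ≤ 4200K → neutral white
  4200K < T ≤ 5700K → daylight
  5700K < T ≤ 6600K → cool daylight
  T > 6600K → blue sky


Temperature: 6800K
6800K > 6600K → blue sky
Classification: blue sky


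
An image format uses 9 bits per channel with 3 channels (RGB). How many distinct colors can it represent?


Total bits = 9 bits/channel × 3 channels = 27 bits
Distinct colors = 2^27
= 134,217,728 colors


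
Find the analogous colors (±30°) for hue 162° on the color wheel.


Base hue: 162°
Left analog: (162 - 30) mod 360 = 132°
Right analog: (162 + 30) mod 360 = 192°
Analogous hues = 132° and 192°


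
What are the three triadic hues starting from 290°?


Triadic: equally spaced at 120° intervals
H1 = 290°
H2 = (290 + 120) mod 360 = 50°
H3 = (290 + 240) mod 360 = 170°
Triadic = 290°, 50°, 170°


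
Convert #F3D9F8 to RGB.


F3 → 243 (R)
D9 → 217 (G)
F8 → 248 (B)
= RGB(243, 217, 248)


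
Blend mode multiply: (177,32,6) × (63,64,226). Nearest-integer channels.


Multiply: C = A×B/255, rounded to nearest integer
R: 177×63/255 = 11151/255 ≈ 43.729 → 44
G: 32×64/255 = 2048/255 ≈ 8.031 → 8
B: 6×226/255 = 1356/255 ≈ 5.318 → 5
= RGB(44, 8, 5)


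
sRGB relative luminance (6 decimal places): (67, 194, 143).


Linearize each channel (sRGB transfer function): c = v/255; c_lin = c/12.92 if c ≤ 0.04045, else ((c+0.055)/1.055)^2.4
  R: 67/255 ≈ 0.262745 > 0.04045 → ((0.262745+0.055)/1.055)^2.4 ≈ 0.056128
  G: 194/255 ≈ 0.760784 > 0.04045 → ((0.760784+0.055)/1.055)^2.4 ≈ 0.539479
  B: 143/255 ≈ 0.560784 > 0.04045 → ((0.560784+0.055)/1.055)^2.4 ≈ 0.274677
R_lin = 0.056128, G_lin = 0.539479, B_lin = 0.274677
L = 0.2126×R + 0.7152×G + 0.0722×B
L = 0.2126×0.056128 + 0.7152×0.539479 + 0.0722×0.274677
L ≈ 0.417600


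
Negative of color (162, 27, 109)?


Invert: (255-R, 255-G, 255-B)
R: 255-162 = 93
G: 255-27 = 228
B: 255-109 = 146
= RGB(93, 228, 146)


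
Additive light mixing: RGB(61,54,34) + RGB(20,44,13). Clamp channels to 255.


Additive: each channel = min(255, C₁+C₂)
R: 61+20 = 81 → 81
G: 54+44 = 98 → 98
B: 34+13 = 47 → 47
= RGB(81, 98, 47)


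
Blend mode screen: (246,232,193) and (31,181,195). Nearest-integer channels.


Screen: C = 255 - (255-A)×(255-B)/255, rounded to nearest integer
R: 255 - (255-246)×(255-31)/255 = 255 - 2016/255 ≈ 255 - 7.906 = 247.094 → 247
G: 255 - (255-232)×(255-181)/255 = 255 - 1702/255 ≈ 255 - 6.675 = 248.325 → 248
B: 255 - (255-193)×(255-195)/255 = 255 - 3720/255 ≈ 255 - 14.588 = 240.412 → 240
= RGB(247, 248, 240)


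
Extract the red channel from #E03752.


Color: #E03752
R = E0 = 224
G = 37 = 55
B = 52 = 82
Red = 224


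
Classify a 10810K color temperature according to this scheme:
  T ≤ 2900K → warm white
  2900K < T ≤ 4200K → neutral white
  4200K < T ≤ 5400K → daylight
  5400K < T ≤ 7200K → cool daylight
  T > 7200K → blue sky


Temperature: 10810K
10810K > 7200K → blue sky
Classification: blue sky


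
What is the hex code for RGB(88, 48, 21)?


R = 88 → 58 (hex)
G = 48 → 30 (hex)
B = 21 → 15 (hex)
Hex = #583015


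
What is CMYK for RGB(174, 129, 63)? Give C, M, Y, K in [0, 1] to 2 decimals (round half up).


R'=174/255≈0.6824, G'=129/255≈0.5059, B'=63/255≈0.2471
K = 1 - max(R',G',B') = 1 - 174/255 = 81/255 = 0.31764… → 0.32
(1-R'-K)/(1-K) simplifies to (max-R)/max with max = 174:
C = (174-174)/174 = 0/174 = 0 → 0.00
M = (174-129)/174 = 45/174 = 0.25862… → 0.26
Y = (174-63)/174 = 111/174 = 0.63793… → 0.64
= CMYK(0.00, 0.26, 0.64, 0.32)


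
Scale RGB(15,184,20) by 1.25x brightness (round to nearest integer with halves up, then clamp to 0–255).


Multiply each channel by 1.25, round half up, clamp to [0, 255]
R: 15×1.25 = 18.75 → round → 19
G: 184×1.25 = 230
B: 20×1.25 = 25
= RGB(19, 230, 25)


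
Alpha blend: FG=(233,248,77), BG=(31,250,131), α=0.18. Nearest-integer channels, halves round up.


C = α×F + (1-α)×B, with 1-α = 0.82
R: 0.18×233 + 0.82×31 = 41.94 + 25.42 = 67.36 → 67
G: 0.18×248 + 0.82×250 = 44.64 + 205.00 = 249.64 → 250
B: 0.18×77 + 0.82×131 = 13.86 + 107.42 = 121.28 → 121
= RGB(67, 250, 121)


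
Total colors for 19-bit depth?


Colors = 2^bits = 2^19
= 524,288 colors


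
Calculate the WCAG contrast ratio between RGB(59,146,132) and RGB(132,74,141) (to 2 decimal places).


Linearize each sRGB channel c=v/255: c/12.92 if c ≤ 0.04045 else ((c+0.055)/1.055)^2.4
L = 0.2126×R_lin + 0.7152×G_lin + 0.0722×B_lin
Color 1 (59,146,132):
  R=59: 59/255≈0.2314 > 0.04045 → ((0.2314+0.055)/1.055)^2.4 ≈ 0.04374
  G=146: 146/255≈0.5725 > 0.04045 → ((0.5725+0.055)/1.055)^2.4 ≈ 0.28744
  B=132: 132/255≈0.5176 > 0.04045 → ((0.5176+0.055)/1.055)^2.4 ≈ 0.23074
  L1 = 0.2126×0.04374 + 0.7152×0.28744 + 0.0722×0.23074 ≈ 0.23154
Color 2 (132,74,141):
  R=132: 132/255≈0.5176 > 0.04045 → ((0.5176+0.055)/1.055)^2.4 ≈ 0.23074
  G=74: 74/255≈0.2902 > 0.04045 → ((0.2902+0.055)/1.055)^2.4 ≈ 0.06848
  B=141: 141/255≈0.5529 > 0.04045 → ((0.5529+0.055)/1.055)^2.4 ≈ 0.26636
  L2 = 0.2126×0.23074 + 0.7152×0.06848 + 0.0722×0.26636 ≈ 0.11726
Lighter = 0.23154, Darker = 0.11726
Ratio = (L_lighter + 0.05) / (L_darker + 0.05)
Ratio = (0.23154 + 0.05) / (0.11726 + 0.05) = 0.28154 / 0.16726 ≈ 1.6832
Ratio ≈ 1.68:1


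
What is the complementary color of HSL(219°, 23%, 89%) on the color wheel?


Complement = opposite side of color wheel = hue + 180°
H' = (219 + 180) mod 360 = 39°
S and L unchanged.
= HSL(39°, 23%, 89%)


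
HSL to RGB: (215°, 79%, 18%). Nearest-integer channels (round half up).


H=215°, S=0.79, L=0.18
C = (1-|2L-1|)×S = (1-|-0.64|)×0.79 = 0.2844
H' = H/60 = 215/60 ≈ 3.5833; X = C×(1-|H' mod 2 - 1|) = 0.1185
m = L - C/2 = 0.18 - 0.1422 = 0.0378
Sector ⌊H'⌋ = 3 → (R',G',B') = (0.0, 0.1185, 0.2844)
RGB = ((R'+m)×255, (G'+m)×255, (B'+m)×255) = (9.639, 39.8565, 82.161)
Round half up → RGB(10, 40, 82)


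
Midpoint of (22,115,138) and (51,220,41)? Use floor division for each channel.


Midpoint: each channel = ⌊(C₁+C₂)/2⌋
R: ⌊(22+51)/2⌋ = 36
G: ⌊(115+220)/2⌋ = 167
B: ⌊(138+41)/2⌋ = 89
= RGB(36, 167, 89)


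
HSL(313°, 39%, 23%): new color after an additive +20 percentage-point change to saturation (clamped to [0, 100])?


Original S = 39%
Adjustment = +20 percentage points
New S = 39 + (20) = 59
Clamp to [0, 100] → 59
= HSL(313°, 59%, 23%)


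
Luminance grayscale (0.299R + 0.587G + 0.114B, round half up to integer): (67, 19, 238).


Gray = 0.299×R + 0.587×G + 0.114×B
Gray = 0.299×67 + 0.587×19 + 0.114×238
Gray = 20.033 + 11.153 + 27.132
Gray = 58.318 → round half up → 58
Gray = 58


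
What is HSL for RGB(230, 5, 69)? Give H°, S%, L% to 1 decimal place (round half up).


Normalize: R'=230/255≈0.9020, G'=5/255≈0.0196, B'=69/255≈0.2706
Max=230/255, Min=5/255, Δ=Max-Min=225/255
L = (Max+Min)/2 = (230+5)/510 = 235/510 = 0.46078… → L = 46.1%
L ≤ 0.5 → S = Δ/(Max+Min) = 225/(230+5) = 225/235 = 0.95744… → S = 95.7%
(the 1/255 factors cancel in S and H, so raw channel differences can be used)
Max is R' → H = 60 × (((G-B)/Δ) mod 6) = 60 × (((5-69)/225) mod 6)
  (-64)/225 = -0.2844…; negative, so add 6 → 5.7155…
  H = 60 × 5.7155… = 342.933…° → H = 342.9°
= HSL(342.9°, 95.7%, 46.1%)


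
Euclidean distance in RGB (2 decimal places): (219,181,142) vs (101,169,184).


d = √[(R₁-R₂)² + (G₁-G₂)² + (B₁-B₂)²]
d = √[(219-101)² + (181-169)² + (142-184)²]
d = √[13924 + 144 + 1764]
d = √15832
d ≈ 125.83


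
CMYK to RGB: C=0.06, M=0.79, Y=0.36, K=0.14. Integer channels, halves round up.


R = 255 × (1-C) × (1-K) = 255 × 0.94 × 0.86 = 206.142 → 206
G = 255 × (1-M) × (1-K) = 255 × 0.21 × 0.86 = 46.053 → 46
B = 255 × (1-Y) × (1-K) = 255 × 0.64 × 0.86 = 140.352 → 140
= RGB(206, 46, 140)


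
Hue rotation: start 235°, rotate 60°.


New hue = (H + rotation) mod 360
New hue = (235 + 60) mod 360
= 295 mod 360
= 295°


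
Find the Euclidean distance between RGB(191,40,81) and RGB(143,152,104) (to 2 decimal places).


d = √[(R₁-R₂)² + (G₁-G₂)² + (B₁-B₂)²]
d = √[(191-143)² + (40-152)² + (81-104)²]
d = √[2304 + 12544 + 529]
d = √15377
d ≈ 124.00


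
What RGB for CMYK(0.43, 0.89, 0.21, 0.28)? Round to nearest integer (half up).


R = 255 × (1-C) × (1-K) = 255 × 0.57 × 0.72 = 104.652 → 105
G = 255 × (1-M) × (1-K) = 255 × 0.11 × 0.72 = 20.196 → 20
B = 255 × (1-Y) × (1-K) = 255 × 0.79 × 0.72 = 145.044 → 145
= RGB(105, 20, 145)


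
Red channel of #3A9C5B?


Color: #3A9C5B
R = 3A = 58
G = 9C = 156
B = 5B = 91
Red = 58


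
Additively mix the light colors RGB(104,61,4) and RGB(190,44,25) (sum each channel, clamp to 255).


Additive: each channel = min(255, C₁+C₂)
R: 104+190 = 294 → 255
G: 61+44 = 105 → 105
B: 4+25 = 29 → 29
= RGB(255, 105, 29)


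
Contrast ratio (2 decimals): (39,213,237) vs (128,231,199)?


Linearize each sRGB channel c=v/255: c/12.92 if c ≤ 0.04045 else ((c+0.055)/1.055)^2.4
L = 0.2126×R_lin + 0.7152×G_lin + 0.0722×B_lin
Color 1 (39,213,237):
  R=39: 39/255≈0.1529 > 0.04045 → ((0.1529+0.055)/1.055)^2.4 ≈ 0.02029
  G=213: 213/255≈0.8353 > 0.04045 → ((0.8353+0.055)/1.055)^2.4 ≈ 0.66539
  B=237: 237/255≈0.9294 > 0.04045 → ((0.9294+0.055)/1.055)^2.4 ≈ 0.84687
  L1 = 0.2126×0.02029 + 0.7152×0.66539 + 0.0722×0.84687 ≈ 0.54134
Color 2 (128,231,199):
  R=128: 128/255≈0.5020 > 0.04045 → ((0.5020+0.055)/1.055)^2.4 ≈ 0.21586
  G=231: 231/255≈0.9059 > 0.04045 → ((0.9059+0.055)/1.055)^2.4 ≈ 0.79910
  B=199: 199/255≈0.7804 > 0.04045 → ((0.7804+0.055)/1.055)^2.4 ≈ 0.57112
  L2 = 0.2126×0.21586 + 0.7152×0.79910 + 0.0722×0.57112 ≈ 0.65865
Lighter = 0.65865, Darker = 0.54134
Ratio = (L_lighter + 0.05) / (L_darker + 0.05)
Ratio = (0.65865 + 0.05) / (0.54134 + 0.05) = 0.70865 / 0.59134 ≈ 1.1984
Ratio ≈ 1.20:1


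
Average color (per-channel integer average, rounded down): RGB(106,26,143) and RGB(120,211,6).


Midpoint: each channel = ⌊(C₁+C₂)/2⌋
R: ⌊(106+120)/2⌋ = 113
G: ⌊(26+211)/2⌋ = 118
B: ⌊(143+6)/2⌋ = 74
= RGB(113, 118, 74)


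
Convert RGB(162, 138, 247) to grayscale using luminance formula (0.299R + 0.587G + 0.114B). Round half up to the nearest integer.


Gray = 0.299×R + 0.587×G + 0.114×B
Gray = 0.299×162 + 0.587×138 + 0.114×247
Gray = 48.438 + 81.006 + 28.158
Gray = 157.602 → round half up → 158
Gray = 158


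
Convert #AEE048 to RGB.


AE → 174 (R)
E0 → 224 (G)
48 → 72 (B)
= RGB(174, 224, 72)


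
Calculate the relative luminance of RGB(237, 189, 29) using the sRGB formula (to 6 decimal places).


Linearize each channel (sRGB transfer function): c = v/255; c_lin = c/12.92 if c ≤ 0.04045, else ((c+0.055)/1.055)^2.4
  R: 237/255 ≈ 0.929412 > 0.04045 → ((0.929412+0.055)/1.055)^2.4 ≈ 0.846873
  G: 189/255 ≈ 0.741176 > 0.04045 → ((0.741176+0.055)/1.055)^2.4 ≈ 0.508881
  B: 29/255 ≈ 0.113725 > 0.04045 → ((0.113725+0.055)/1.055)^2.4 ≈ 0.012286
R_lin = 0.846873, G_lin = 0.508881, B_lin = 0.012286
L = 0.2126×R + 0.7152×G + 0.0722×B
L = 0.2126×0.846873 + 0.7152×0.508881 + 0.0722×0.012286
L ≈ 0.544884


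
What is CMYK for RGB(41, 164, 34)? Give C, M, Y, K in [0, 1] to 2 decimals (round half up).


R'=41/255≈0.1608, G'=164/255≈0.6431, B'=34/255≈0.1333
K = 1 - max(R',G',B') = 1 - 164/255 = 91/255 = 0.35686… → 0.36
(1-R'-K)/(1-K) simplifies to (max-R)/max with max = 164:
C = (164-41)/164 = 123/164 = 0.75 → 0.75
M = (164-164)/164 = 0/164 = 0 → 0.00
Y = (164-34)/164 = 130/164 = 0.79268… → 0.79
= CMYK(0.75, 0.00, 0.79, 0.36)
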